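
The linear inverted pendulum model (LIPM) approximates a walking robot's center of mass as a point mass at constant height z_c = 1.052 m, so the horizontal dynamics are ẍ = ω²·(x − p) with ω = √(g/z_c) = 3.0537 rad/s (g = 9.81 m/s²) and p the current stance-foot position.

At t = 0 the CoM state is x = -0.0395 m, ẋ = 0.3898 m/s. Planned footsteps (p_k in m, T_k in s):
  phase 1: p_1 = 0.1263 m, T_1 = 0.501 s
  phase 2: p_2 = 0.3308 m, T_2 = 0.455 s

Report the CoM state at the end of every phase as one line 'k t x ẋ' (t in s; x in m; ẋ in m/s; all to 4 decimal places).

phase 1: p=0.1263, T=0.501, ωT=1.529904, cosh=2.417144, sinh=2.200588; start (x,ẋ)=(-0.039500, 0.389800) → end (x,ẋ)=(0.006439, -0.171962)
phase 2: p=0.3308, T=0.455, ωT=1.389433, cosh=2.130896, sinh=1.881680; start (x,ẋ)=(0.006439, -0.171962) → end (x,ẋ)=(-0.466342, -2.230240)

1 0.5010 0.0064 -0.1720
2 0.9560 -0.4663 -2.2302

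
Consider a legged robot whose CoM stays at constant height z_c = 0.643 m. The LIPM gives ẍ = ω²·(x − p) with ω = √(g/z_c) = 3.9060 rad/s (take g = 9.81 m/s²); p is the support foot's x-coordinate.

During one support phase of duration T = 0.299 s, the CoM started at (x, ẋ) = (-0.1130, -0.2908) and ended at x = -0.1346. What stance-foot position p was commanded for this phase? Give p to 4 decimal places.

ωT = 3.9060·0.299 = 1.167894; cosh(ωT) = 1.763118, sinh(ωT) = 1.452096
x(T) = p + (x₀−p)·cosh(ωT) + (ẋ₀/ω)·sinh(ωT) ⇒ p·(1 − cosh) = x(T) − x₀·cosh − (ẋ₀/ω)·sinh
numerator   = -0.1346 − (-0.1130)·1.763118 − (-0.2908/3.9060)·1.452096 = 0.172740
denominator = 1 − 1.763118 = -0.763118
p = 0.172740 / -0.763118 = -0.2264

p = -0.2264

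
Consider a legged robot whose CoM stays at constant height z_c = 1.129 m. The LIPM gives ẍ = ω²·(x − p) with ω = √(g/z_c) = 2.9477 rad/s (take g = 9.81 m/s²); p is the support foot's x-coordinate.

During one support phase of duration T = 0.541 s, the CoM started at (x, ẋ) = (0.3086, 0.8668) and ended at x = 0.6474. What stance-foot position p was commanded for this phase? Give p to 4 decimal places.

ωT = 2.9477·0.541 = 1.594706; cosh(ωT) = 2.564924, sinh(ωT) = 2.361955
x(T) = p + (x₀−p)·cosh(ωT) + (ẋ₀/ω)·sinh(ωT) ⇒ p·(1 − cosh) = x(T) − x₀·cosh − (ẋ₀/ω)·sinh
numerator   = 0.6474 − (0.3086)·2.564924 − (0.8668/2.9477)·2.361955 = -0.838691
denominator = 1 − 2.564924 = -1.564924
p = -0.838691 / -1.564924 = 0.5359

p = 0.5359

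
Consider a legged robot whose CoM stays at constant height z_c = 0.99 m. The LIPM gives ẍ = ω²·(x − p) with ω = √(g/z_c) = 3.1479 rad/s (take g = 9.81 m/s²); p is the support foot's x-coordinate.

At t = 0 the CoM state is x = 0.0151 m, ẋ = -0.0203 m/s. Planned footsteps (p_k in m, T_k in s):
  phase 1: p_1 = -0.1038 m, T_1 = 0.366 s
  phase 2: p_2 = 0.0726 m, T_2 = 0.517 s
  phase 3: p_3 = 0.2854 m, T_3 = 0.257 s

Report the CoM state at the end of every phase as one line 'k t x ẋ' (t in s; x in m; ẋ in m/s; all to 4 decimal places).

phase 1: p=-0.1038, T=0.366, ωT=1.152131, cosh=1.740447, sinh=1.424484; start (x,ẋ)=(0.015100, -0.020300) → end (x,ẋ)=(0.093953, 0.497833)
phase 2: p=0.0726, T=0.517, ωT=1.627464, cosh=2.643688, sinh=2.447261; start (x,ẋ)=(0.093953, 0.497833) → end (x,ẋ)=(0.516079, 1.480612)
phase 3: p=0.2854, T=0.257, ωT=0.809010, cosh=1.345491, sinh=0.900193; start (x,ẋ)=(0.516079, 1.480612) → end (x,ẋ)=(1.019181, 2.645830)

1 0.3660 0.0940 0.4978
2 0.8830 0.5161 1.4806
3 1.1400 1.0192 2.6458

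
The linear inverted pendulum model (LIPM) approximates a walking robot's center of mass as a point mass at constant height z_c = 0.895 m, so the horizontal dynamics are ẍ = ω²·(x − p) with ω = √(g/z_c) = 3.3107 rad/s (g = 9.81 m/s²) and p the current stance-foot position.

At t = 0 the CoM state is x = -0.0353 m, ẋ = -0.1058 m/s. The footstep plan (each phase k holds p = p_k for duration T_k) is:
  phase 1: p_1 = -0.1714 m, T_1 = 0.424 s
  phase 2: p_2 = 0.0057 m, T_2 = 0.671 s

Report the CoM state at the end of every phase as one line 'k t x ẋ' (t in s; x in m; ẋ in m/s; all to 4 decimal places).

phase 1: p=-0.1714, T=0.424, ωT=1.403737, cosh=2.158029, sinh=1.912352; start (x,ẋ)=(-0.035300, -0.105800) → end (x,ẋ)=(0.061195, 0.633360)
phase 2: p=0.0057, T=0.671, ωT=2.221480, cosh=4.664707, sinh=4.556258; start (x,ẋ)=(0.061195, 0.633360) → end (x,ẋ)=(1.136211, 3.791545)

1 0.4240 0.0612 0.6334
2 1.0950 1.1362 3.7915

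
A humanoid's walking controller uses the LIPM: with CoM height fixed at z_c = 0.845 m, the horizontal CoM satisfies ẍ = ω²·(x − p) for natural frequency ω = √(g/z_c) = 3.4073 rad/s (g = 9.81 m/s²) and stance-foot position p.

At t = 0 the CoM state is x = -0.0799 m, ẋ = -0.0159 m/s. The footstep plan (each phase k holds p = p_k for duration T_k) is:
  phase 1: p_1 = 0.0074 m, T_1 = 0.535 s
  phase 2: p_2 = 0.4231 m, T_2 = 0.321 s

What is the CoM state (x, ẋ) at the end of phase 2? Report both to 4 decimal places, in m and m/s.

x = -1.1190, ẋ = -4.7648

phase 1: p=0.0074, T=0.535, ωT=1.822906, cosh=3.175686, sinh=3.014131; start (x,ẋ)=(-0.079900, -0.015900) → end (x,ẋ)=(-0.283903, -0.947069)
phase 2: p=0.4231, T=0.321, ωT=1.093743, cosh=1.660194, sinh=1.325234; start (x,ẋ)=(-0.283903, -0.947069) → end (x,ẋ)=(-1.119014, -4.764768)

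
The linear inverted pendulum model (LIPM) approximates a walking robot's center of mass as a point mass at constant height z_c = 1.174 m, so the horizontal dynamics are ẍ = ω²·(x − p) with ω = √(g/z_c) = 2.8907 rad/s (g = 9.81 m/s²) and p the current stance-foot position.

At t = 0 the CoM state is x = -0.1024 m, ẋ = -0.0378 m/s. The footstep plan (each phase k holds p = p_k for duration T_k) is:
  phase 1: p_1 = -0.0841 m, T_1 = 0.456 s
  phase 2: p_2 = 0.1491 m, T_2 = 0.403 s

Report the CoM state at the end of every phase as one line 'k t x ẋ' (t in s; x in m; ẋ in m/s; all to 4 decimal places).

phase 1: p=-0.0841, T=0.456, ωT=1.318159, cosh=2.002082, sinh=1.734455; start (x,ẋ)=(-0.102400, -0.037800) → end (x,ẋ)=(-0.143419, -0.167431)
phase 2: p=0.1491, T=0.403, ωT=1.164952, cosh=1.758853, sinh=1.446916; start (x,ẋ)=(-0.143419, -0.167431) → end (x,ẋ)=(-0.449203, -1.517975)

1 0.4560 -0.1434 -0.1674
2 0.8590 -0.4492 -1.5180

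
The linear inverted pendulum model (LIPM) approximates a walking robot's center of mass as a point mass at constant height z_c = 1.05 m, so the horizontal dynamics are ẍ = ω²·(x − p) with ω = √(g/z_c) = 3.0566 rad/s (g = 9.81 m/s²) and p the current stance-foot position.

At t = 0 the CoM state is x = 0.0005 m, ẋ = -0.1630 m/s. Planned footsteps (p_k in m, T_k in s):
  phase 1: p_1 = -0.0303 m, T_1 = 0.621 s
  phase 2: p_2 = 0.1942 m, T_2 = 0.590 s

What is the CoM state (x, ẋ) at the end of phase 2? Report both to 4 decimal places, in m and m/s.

x = -0.9609, ẋ = -3.4240

phase 1: p=-0.0303, T=0.621, ωT=1.898149, cosh=3.411687, sinh=3.261841; start (x,ẋ)=(0.000500, -0.163000) → end (x,ẋ)=(-0.099165, -0.249025)
phase 2: p=0.1942, T=0.590, ωT=1.803394, cosh=3.117477, sinh=2.952738; start (x,ẋ)=(-0.099165, -0.249025) → end (x,ẋ)=(-0.960921, -3.424047)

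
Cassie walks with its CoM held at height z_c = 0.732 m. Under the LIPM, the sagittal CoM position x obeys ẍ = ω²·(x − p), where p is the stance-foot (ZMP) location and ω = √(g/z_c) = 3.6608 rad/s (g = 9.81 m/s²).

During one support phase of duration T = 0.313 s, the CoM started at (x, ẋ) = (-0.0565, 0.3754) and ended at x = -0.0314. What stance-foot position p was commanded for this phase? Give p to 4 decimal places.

p = 0.1073

ωT = 3.6608·0.313 = 1.145830; cosh(ωT) = 1.731506, sinh(ωT) = 1.413546
x(T) = p + (x₀−p)·cosh(ωT) + (ẋ₀/ω)·sinh(ωT) ⇒ p·(1 − cosh) = x(T) − x₀·cosh − (ẋ₀/ω)·sinh
numerator   = -0.0314 − (-0.0565)·1.731506 − (0.3754/3.6608)·1.413546 = -0.078523
denominator = 1 − 1.731506 = -0.731506
p = -0.078523 / -0.731506 = 0.1073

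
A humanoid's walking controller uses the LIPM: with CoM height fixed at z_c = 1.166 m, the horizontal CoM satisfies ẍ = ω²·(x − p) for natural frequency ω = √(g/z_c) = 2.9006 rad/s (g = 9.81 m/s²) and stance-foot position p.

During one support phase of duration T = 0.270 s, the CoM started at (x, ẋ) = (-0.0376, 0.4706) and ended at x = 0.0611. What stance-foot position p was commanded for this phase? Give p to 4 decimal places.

ωT = 2.9006·0.270 = 0.783162; cosh(ωT) = 1.322670, sinh(ωT) = 0.865711
x(T) = p + (x₀−p)·cosh(ωT) + (ẋ₀/ω)·sinh(ωT) ⇒ p·(1 − cosh) = x(T) − x₀·cosh − (ẋ₀/ω)·sinh
numerator   = 0.0611 − (-0.0376)·1.322670 − (0.4706/2.9006)·0.865711 = -0.029623
denominator = 1 − 1.322670 = -0.322670
p = -0.029623 / -0.322670 = 0.0918

p = 0.0918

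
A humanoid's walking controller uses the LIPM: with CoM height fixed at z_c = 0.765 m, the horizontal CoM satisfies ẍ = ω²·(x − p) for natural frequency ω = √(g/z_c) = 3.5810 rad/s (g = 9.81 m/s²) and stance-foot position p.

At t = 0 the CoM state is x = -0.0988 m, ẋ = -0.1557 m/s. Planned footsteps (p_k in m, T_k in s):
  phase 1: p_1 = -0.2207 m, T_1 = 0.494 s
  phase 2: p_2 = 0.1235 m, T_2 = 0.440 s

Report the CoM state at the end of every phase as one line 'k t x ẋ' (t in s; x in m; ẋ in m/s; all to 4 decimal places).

phase 1: p=-0.2207, T=0.494, ωT=1.769014, cosh=3.017784, sinh=2.847283; start (x,ẋ)=(-0.098800, -0.155700) → end (x,ẋ)=(0.023370, 0.773038)
phase 2: p=0.1235, T=0.440, ωT=1.575640, cosh=2.520355, sinh=2.313480; start (x,ẋ)=(0.023370, 0.773038) → end (x,ẋ)=(0.370552, 1.118792)

1 0.4940 0.0234 0.7730
2 0.9340 0.3706 1.1188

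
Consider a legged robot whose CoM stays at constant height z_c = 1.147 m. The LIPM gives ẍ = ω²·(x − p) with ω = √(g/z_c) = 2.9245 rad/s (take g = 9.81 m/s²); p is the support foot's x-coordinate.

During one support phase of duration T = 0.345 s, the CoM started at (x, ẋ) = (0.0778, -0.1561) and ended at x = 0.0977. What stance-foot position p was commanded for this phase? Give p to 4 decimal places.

p = -0.0728

ωT = 2.9245·0.345 = 1.008952; cosh(ωT) = 1.553664, sinh(ωT) = 1.189063
x(T) = p + (x₀−p)·cosh(ωT) + (ẋ₀/ω)·sinh(ωT) ⇒ p·(1 − cosh) = x(T) − x₀·cosh − (ẋ₀/ω)·sinh
numerator   = 0.0977 − (0.0778)·1.553664 − (-0.1561/2.9245)·1.189063 = 0.040293
denominator = 1 − 1.553664 = -0.553664
p = 0.040293 / -0.553664 = -0.0728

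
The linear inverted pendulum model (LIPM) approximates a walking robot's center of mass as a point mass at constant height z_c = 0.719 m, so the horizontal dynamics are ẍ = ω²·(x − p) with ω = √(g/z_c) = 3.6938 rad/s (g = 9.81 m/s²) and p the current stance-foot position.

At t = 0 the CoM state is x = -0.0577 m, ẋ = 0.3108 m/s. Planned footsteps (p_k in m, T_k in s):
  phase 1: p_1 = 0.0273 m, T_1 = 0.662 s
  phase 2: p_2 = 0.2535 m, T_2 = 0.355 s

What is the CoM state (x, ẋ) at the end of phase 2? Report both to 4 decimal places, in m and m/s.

x = -0.2170, ẋ = -1.4984

phase 1: p=0.0273, T=0.662, ωT=2.445296, cosh=5.810330, sinh=5.723629; start (x,ẋ)=(-0.057700, 0.310800) → end (x,ẋ)=(0.015014, 0.008785)
phase 2: p=0.2535, T=0.355, ωT=1.311299, cosh=1.990230, sinh=1.720761; start (x,ẋ)=(0.015014, 0.008785) → end (x,ẋ)=(-0.217050, -1.498368)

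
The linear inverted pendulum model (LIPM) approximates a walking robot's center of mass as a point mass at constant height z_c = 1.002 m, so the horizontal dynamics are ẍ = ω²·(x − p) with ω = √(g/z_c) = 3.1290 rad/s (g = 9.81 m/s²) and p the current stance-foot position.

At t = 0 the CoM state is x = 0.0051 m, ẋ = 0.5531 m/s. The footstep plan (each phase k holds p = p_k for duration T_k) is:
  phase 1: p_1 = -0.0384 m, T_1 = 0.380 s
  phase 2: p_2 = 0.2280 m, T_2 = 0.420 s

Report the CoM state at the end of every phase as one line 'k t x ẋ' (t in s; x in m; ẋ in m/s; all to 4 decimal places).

phase 1: p=-0.0384, T=0.380, ωT=1.189020, cosh=1.794190, sinh=1.489671; start (x,ẋ)=(0.005100, 0.553100) → end (x,ẋ)=(0.302970, 1.195128)
phase 2: p=0.2280, T=0.420, ωT=1.314180, cosh=1.995196, sinh=1.726502; start (x,ẋ)=(0.302970, 1.195128) → end (x,ẋ)=(1.037021, 2.789520)

1 0.3800 0.3030 1.1951
2 0.8000 1.0370 2.7895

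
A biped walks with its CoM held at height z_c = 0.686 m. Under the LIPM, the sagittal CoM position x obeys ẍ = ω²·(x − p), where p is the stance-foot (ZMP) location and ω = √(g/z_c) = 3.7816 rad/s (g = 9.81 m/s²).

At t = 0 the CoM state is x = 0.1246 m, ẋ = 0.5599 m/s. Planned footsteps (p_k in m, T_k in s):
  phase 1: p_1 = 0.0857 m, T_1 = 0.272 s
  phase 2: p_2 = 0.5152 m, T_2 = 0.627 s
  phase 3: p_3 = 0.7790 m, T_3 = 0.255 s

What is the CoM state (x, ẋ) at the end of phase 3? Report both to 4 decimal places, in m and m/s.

phase 1: p=0.0857, T=0.272, ωT=1.028595, cosh=1.577321, sinh=1.219812; start (x,ẋ)=(0.124600, 0.559900) → end (x,ẋ)=(0.327662, 1.062582)
phase 2: p=0.5152, T=0.627, ωT=2.371063, cosh=5.401077, sinh=5.307695; start (x,ẋ)=(0.327662, 1.062582) → end (x,ẋ)=(0.993688, 1.974902)
phase 3: p=0.7790, T=0.255, ωT=0.964308, cosh=1.502109, sinh=1.120863; start (x,ẋ)=(0.993688, 1.974902) → end (x,ẋ)=(1.686844, 3.876508)

x = 1.6868, ẋ = 3.8765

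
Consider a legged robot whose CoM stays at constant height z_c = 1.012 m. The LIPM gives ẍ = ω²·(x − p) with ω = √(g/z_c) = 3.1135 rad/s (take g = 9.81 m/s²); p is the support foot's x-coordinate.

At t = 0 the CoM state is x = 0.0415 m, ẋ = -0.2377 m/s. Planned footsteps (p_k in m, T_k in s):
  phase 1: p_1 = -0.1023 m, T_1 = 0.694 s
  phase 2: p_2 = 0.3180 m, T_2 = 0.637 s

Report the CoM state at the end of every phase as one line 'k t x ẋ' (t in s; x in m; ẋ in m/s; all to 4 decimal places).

1 0.6940 0.2031 0.8718
2 1.3310 0.8906 1.9519

phase 1: p=-0.1023, T=0.694, ωT=2.160769, cosh=4.396522, sinh=4.281286; start (x,ẋ)=(0.041500, -0.237700) → end (x,ẋ)=(0.203065, 0.871770)
phase 2: p=0.3180, T=0.637, ωT=1.983300, cosh=3.702147, sinh=3.564533; start (x,ẋ)=(0.203065, 0.871770) → end (x,ẋ)=(0.890552, 1.951855)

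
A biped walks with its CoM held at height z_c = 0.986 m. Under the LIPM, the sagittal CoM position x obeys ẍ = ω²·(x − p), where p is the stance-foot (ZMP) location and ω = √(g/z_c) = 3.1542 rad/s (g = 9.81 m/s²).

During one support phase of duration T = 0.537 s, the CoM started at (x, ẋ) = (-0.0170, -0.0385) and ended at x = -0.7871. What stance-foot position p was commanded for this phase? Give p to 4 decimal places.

ωT = 3.1542·0.537 = 1.693805; cosh(ωT) = 2.811981, sinh(ωT) = 2.628162
x(T) = p + (x₀−p)·cosh(ωT) + (ẋ₀/ω)·sinh(ωT) ⇒ p·(1 − cosh) = x(T) − x₀·cosh − (ẋ₀/ω)·sinh
numerator   = -0.7871 − (-0.0170)·2.811981 − (-0.0385/3.1542)·2.628162 = -0.707217
denominator = 1 − 2.811981 = -1.811981
p = -0.707217 / -1.811981 = 0.3903

p = 0.3903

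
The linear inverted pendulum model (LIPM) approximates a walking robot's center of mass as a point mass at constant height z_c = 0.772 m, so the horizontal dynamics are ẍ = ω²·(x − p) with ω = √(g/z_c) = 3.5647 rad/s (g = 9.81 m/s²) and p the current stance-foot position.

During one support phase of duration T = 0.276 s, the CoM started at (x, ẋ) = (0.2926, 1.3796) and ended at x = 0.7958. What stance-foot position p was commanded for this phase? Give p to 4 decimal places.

ωT = 3.5647·0.276 = 0.983857; cosh(ωT) = 1.524310, sinh(ωT) = 1.150444
x(T) = p + (x₀−p)·cosh(ωT) + (ẋ₀/ω)·sinh(ωT) ⇒ p·(1 − cosh) = x(T) − x₀·cosh − (ẋ₀/ω)·sinh
numerator   = 0.7958 − (0.2926)·1.524310 − (1.3796/3.5647)·1.150444 = -0.095454
denominator = 1 − 1.524310 = -0.524310
p = -0.095454 / -0.524310 = 0.1821

p = 0.1821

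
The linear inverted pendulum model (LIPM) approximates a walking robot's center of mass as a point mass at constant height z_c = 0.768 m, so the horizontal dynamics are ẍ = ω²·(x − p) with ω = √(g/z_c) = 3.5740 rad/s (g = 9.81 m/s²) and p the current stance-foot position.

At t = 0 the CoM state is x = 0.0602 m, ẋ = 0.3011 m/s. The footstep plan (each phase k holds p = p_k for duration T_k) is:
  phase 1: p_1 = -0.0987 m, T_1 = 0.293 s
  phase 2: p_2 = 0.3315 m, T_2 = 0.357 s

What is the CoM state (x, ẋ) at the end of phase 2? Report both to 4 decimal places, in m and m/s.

x = 0.7456, ẋ = 1.8829

phase 1: p=-0.0987, T=0.293, ωT=1.047182, cosh=1.600267, sinh=1.249342; start (x,ẋ)=(0.060200, 0.301100) → end (x,ẋ)=(0.260836, 1.191353)
phase 2: p=0.3315, T=0.357, ωT=1.275918, cosh=1.930581, sinh=1.651407; start (x,ẋ)=(0.260836, 1.191353) → end (x,ẋ)=(0.745556, 1.882937)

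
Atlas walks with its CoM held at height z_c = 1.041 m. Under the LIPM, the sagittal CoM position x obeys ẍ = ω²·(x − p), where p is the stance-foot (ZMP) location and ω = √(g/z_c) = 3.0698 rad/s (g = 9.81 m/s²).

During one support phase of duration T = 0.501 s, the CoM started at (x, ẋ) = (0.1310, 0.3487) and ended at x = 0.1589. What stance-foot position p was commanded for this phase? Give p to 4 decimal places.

p = 0.2873

ωT = 3.0698·0.501 = 1.537970; cosh(ωT) = 2.434973, sinh(ωT) = 2.220157
x(T) = p + (x₀−p)·cosh(ωT) + (ẋ₀/ω)·sinh(ωT) ⇒ p·(1 − cosh) = x(T) − x₀·cosh − (ẋ₀/ω)·sinh
numerator   = 0.1589 − (0.1310)·2.434973 − (0.3487/3.0698)·2.220157 = -0.412270
denominator = 1 − 2.434973 = -1.434973
p = -0.412270 / -1.434973 = 0.2873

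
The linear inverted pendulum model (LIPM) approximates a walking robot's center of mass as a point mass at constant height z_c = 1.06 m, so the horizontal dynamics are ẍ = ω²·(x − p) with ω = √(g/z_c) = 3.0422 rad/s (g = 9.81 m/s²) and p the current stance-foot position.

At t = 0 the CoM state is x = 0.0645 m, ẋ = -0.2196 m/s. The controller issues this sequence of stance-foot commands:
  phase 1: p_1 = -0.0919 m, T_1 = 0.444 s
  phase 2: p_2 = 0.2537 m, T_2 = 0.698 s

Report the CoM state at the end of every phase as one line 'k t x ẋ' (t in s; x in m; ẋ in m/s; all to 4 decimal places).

1 0.4440 0.1003 0.4044
2 1.1420 0.1509 -0.2087

phase 1: p=-0.0919, T=0.444, ωT=1.350737, cosh=2.059659, sinh=1.800610; start (x,ẋ)=(0.064500, -0.219600) → end (x,ẋ)=(0.100254, 0.404429)
phase 2: p=0.2537, T=0.698, ωT=2.123456, cosh=4.239797, sinh=4.120179; start (x,ẋ)=(0.100254, 0.404429) → end (x,ẋ)=(0.150857, -0.208653)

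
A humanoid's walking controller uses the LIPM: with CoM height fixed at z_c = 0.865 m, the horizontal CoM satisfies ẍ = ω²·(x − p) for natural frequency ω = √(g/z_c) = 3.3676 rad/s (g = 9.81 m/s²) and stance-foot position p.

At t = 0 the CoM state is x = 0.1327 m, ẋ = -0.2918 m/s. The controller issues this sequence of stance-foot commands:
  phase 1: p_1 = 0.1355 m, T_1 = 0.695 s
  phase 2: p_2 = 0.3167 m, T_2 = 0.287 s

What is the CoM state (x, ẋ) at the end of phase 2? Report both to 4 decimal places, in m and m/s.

phase 1: p=0.1355, T=0.695, ωT=2.340482, cosh=5.241261, sinh=5.144980; start (x,ẋ)=(0.132700, -0.291800) → end (x,ẋ)=(-0.324984, -1.577914)
phase 2: p=0.3167, T=0.287, ωT=0.966501, cosh=1.504571, sinh=1.124160; start (x,ẋ)=(-0.324984, -1.577914) → end (x,ẋ)=(-1.175493, -4.803320)

x = -1.1755, ẋ = -4.8033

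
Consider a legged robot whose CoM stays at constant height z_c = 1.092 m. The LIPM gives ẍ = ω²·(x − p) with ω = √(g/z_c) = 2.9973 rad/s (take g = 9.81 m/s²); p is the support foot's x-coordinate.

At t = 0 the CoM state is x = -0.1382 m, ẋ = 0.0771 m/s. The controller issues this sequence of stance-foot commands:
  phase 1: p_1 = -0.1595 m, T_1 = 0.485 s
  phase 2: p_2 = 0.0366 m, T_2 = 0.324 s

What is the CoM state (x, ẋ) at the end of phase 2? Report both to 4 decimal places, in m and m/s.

x = 0.0060, ẋ = 0.1321

phase 1: p=-0.1595, T=0.485, ωT=1.453690, cosh=2.256291, sinh=2.022585; start (x,ẋ)=(-0.138200, 0.077100) → end (x,ẋ)=(-0.059414, 0.303087)
phase 2: p=0.0366, T=0.324, ωT=0.971125, cosh=1.509786, sinh=1.131129; start (x,ẋ)=(-0.059414, 0.303087) → end (x,ẋ)=(0.006020, 0.132078)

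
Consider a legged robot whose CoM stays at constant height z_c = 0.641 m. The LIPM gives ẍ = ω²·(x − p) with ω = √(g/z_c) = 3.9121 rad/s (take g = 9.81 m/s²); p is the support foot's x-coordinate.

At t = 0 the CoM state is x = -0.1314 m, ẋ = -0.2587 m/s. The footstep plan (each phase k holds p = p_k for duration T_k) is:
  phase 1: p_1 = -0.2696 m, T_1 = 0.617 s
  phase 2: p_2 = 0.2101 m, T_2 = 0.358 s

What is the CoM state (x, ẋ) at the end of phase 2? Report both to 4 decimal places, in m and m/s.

x = 0.8141, ẋ = 2.8079

phase 1: p=-0.2696, T=0.617, ωT=2.413766, cosh=5.632723, sinh=5.543245; start (x,ẋ)=(-0.131400, -0.258700) → end (x,ẋ)=(0.142278, 1.539782)
phase 2: p=0.2101, T=0.358, ωT=1.400532, cosh=2.151911, sinh=1.905446; start (x,ẋ)=(0.142278, 1.539782) → end (x,ẋ)=(0.814126, 2.807907)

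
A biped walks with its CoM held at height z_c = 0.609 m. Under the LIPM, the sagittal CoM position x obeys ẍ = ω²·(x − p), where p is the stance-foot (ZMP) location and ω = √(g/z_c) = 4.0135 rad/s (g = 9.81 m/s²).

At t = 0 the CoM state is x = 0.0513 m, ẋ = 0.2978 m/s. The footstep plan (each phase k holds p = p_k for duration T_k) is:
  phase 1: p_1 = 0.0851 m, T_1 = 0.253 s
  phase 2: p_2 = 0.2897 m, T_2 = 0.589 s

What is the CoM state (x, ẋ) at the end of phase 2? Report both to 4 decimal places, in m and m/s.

x = -0.2166, ẋ = -1.9400

phase 1: p=0.0851, T=0.253, ωT=1.015416, cosh=1.561381, sinh=1.199129; start (x,ẋ)=(0.051300, 0.297800) → end (x,ẋ)=(0.121300, 0.302310)
phase 2: p=0.2897, T=0.589, ωT=2.363951, cosh=5.363466, sinh=5.269418; start (x,ẋ)=(0.121300, 0.302310) → end (x,ẋ)=(-0.216597, -1.940027)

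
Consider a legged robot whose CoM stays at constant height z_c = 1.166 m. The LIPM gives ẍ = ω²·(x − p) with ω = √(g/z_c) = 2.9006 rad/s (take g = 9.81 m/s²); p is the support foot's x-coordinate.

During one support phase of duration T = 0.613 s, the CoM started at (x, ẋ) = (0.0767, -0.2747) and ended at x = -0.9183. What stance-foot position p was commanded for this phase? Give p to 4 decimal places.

ωT = 2.9006·0.613 = 1.778068; cosh(ωT) = 3.043687, sinh(ωT) = 2.874723
x(T) = p + (x₀−p)·cosh(ωT) + (ẋ₀/ω)·sinh(ωT) ⇒ p·(1 − cosh) = x(T) − x₀·cosh − (ẋ₀/ω)·sinh
numerator   = -0.9183 − (0.0767)·3.043687 − (-0.2747/2.9006)·2.874723 = -0.879501
denominator = 1 − 3.043687 = -2.043687
p = -0.879501 / -2.043687 = 0.4304

p = 0.4304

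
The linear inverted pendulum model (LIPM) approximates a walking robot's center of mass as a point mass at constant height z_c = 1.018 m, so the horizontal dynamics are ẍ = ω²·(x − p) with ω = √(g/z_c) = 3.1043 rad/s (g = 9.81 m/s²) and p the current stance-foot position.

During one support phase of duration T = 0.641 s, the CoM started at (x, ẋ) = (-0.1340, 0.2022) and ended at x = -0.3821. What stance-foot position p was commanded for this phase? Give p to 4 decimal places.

ωT = 3.1043·0.641 = 1.989856; cosh(ωT) = 3.725599, sinh(ωT) = 3.588884
x(T) = p + (x₀−p)·cosh(ωT) + (ẋ₀/ω)·sinh(ωT) ⇒ p·(1 − cosh) = x(T) − x₀·cosh − (ẋ₀/ω)·sinh
numerator   = -0.3821 − (-0.1340)·3.725599 − (0.2022/3.1043)·3.588884 = -0.116633
denominator = 1 − 3.725599 = -2.725599
p = -0.116633 / -2.725599 = 0.0428

p = 0.0428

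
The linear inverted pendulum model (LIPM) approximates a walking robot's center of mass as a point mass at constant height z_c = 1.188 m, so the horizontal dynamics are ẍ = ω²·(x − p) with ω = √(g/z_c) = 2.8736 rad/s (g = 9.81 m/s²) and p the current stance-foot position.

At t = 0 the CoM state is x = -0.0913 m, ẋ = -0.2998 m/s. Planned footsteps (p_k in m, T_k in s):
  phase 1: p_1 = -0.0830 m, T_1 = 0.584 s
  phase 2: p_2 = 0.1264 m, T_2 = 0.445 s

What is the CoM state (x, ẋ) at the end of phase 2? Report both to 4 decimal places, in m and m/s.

phase 1: p=-0.0830, T=0.584, ωT=1.678182, cosh=2.771263, sinh=2.584550; start (x,ẋ)=(-0.091300, -0.299800) → end (x,ẋ)=(-0.375645, -0.892468)
phase 2: p=0.1264, T=0.445, ωT=1.278752, cosh=1.935269, sinh=1.656885; start (x,ẋ)=(-0.375645, -0.892468) → end (x,ẋ)=(-1.359779, -4.117516)

x = -1.3598, ẋ = -4.1175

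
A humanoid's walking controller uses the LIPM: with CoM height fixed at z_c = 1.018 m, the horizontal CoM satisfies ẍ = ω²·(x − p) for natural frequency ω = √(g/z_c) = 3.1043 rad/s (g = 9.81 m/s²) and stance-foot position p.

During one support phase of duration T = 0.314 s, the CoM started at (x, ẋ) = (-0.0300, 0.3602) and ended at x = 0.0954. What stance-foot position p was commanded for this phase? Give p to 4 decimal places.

ωT = 3.1043·0.314 = 0.974750; cosh(ωT) = 1.513896, sinh(ωT) = 1.136609
x(T) = p + (x₀−p)·cosh(ωT) + (ẋ₀/ω)·sinh(ωT) ⇒ p·(1 − cosh) = x(T) − x₀·cosh − (ẋ₀/ω)·sinh
numerator   = 0.0954 − (-0.0300)·1.513896 − (0.3602/3.1043)·1.136609 = 0.008933
denominator = 1 − 1.513896 = -0.513896
p = 0.008933 / -0.513896 = -0.0174

p = -0.0174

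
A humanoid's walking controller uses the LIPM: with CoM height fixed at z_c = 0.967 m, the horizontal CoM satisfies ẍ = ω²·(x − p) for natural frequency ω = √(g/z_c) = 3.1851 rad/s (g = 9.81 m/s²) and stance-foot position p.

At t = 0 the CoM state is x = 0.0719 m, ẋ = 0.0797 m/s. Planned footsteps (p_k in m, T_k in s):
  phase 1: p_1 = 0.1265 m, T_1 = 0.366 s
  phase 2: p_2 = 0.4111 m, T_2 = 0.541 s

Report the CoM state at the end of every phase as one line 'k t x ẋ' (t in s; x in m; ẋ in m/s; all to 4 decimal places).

1 0.3660 0.0666 -0.1116
2 0.9070 -0.6795 -3.2977

phase 1: p=0.1265, T=0.366, ωT=1.165747, cosh=1.760004, sinh=1.448314; start (x,ẋ)=(0.071900, 0.079700) → end (x,ẋ)=(0.066645, -0.111599)
phase 2: p=0.4111, T=0.541, ωT=1.723139, cosh=2.890296, sinh=2.711791; start (x,ẋ)=(0.066645, -0.111599) → end (x,ẋ)=(-0.679493, -3.297727)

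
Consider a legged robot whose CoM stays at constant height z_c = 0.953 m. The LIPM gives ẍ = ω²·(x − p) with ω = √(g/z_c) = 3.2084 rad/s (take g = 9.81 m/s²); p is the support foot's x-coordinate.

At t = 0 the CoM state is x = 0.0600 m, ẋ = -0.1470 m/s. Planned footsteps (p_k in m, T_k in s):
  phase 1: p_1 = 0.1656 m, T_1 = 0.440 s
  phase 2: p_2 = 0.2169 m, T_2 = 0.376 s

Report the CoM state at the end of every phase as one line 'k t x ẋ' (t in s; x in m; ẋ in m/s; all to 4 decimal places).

phase 1: p=0.1656, T=0.440, ωT=1.411696, cosh=2.173319, sinh=1.929589; start (x,ẋ)=(0.060000, -0.147000) → end (x,ẋ)=(-0.152311, -0.973236)
phase 2: p=0.2169, T=0.376, ωT=1.206358, cosh=1.820290, sinh=1.521005; start (x,ẋ)=(-0.152311, -0.973236) → end (x,ẋ)=(-0.916553, -3.573318)

1 0.4400 -0.1523 -0.9732
2 0.8160 -0.9166 -3.5733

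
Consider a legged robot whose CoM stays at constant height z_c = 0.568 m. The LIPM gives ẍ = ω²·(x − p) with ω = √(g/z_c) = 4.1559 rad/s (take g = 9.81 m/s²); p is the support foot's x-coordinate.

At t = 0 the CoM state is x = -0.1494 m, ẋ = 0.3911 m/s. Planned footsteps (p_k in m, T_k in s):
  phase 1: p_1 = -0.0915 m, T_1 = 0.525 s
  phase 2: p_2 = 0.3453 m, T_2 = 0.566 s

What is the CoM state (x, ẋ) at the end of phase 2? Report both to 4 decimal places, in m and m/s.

x = -0.2853, ẋ = -2.4414

phase 1: p=-0.0915, T=0.525, ωT=2.181847, cosh=4.487749, sinh=4.374916; start (x,ẋ)=(-0.149400, 0.391100) → end (x,ẋ)=(0.060370, 0.702437)
phase 2: p=0.3453, T=0.566, ωT=2.352239, cosh=5.302117, sinh=5.206961; start (x,ẋ)=(0.060370, 0.702437) → end (x,ẋ)=(-0.285341, -2.441362)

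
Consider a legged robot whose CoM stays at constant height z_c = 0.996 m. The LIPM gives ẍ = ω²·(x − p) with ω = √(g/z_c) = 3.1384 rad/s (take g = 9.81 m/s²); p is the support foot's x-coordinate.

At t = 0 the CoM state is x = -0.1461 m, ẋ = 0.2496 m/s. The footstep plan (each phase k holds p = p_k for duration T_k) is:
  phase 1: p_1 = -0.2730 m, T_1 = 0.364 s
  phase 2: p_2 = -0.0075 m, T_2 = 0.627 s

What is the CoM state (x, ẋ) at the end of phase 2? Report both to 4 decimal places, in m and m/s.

phase 1: p=-0.2730, T=0.364, ωT=1.142378, cosh=1.726635, sinh=1.407576; start (x,ẋ)=(-0.146100, 0.249600) → end (x,ẋ)=(0.058056, 0.991554)
phase 2: p=-0.0075, T=0.627, ωT=1.967777, cosh=3.647260, sinh=3.507493; start (x,ẋ)=(0.058056, 0.991554) → end (x,ẋ)=(1.339765, 4.338087)

x = 1.3398, ẋ = 4.3381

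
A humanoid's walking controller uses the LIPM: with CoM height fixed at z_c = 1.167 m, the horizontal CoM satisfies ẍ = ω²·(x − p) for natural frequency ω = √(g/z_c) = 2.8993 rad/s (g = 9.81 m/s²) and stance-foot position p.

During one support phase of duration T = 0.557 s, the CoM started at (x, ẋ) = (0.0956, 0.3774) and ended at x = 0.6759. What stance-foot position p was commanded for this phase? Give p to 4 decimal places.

p = -0.0693

ωT = 2.8993·0.557 = 1.614910; cosh(ωT) = 2.613172, sinh(ωT) = 2.414264
x(T) = p + (x₀−p)·cosh(ωT) + (ẋ₀/ω)·sinh(ωT) ⇒ p·(1 − cosh) = x(T) − x₀·cosh − (ẋ₀/ω)·sinh
numerator   = 0.6759 − (0.0956)·2.613172 − (0.3774/2.8993)·2.414264 = 0.111818
denominator = 1 − 2.613172 = -1.613172
p = 0.111818 / -1.613172 = -0.0693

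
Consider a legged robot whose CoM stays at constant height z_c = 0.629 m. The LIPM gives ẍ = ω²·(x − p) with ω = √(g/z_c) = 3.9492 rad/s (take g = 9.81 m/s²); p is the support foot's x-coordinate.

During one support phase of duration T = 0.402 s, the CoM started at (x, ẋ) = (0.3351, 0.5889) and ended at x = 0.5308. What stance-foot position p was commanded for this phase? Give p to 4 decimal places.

ωT = 3.9492·0.402 = 1.587578; cosh(ωT) = 2.548154, sinh(ωT) = 2.343734
x(T) = p + (x₀−p)·cosh(ωT) + (ẋ₀/ω)·sinh(ωT) ⇒ p·(1 − cosh) = x(T) − x₀·cosh − (ẋ₀/ω)·sinh
numerator   = 0.5308 − (0.3351)·2.548154 − (0.5889/3.9492)·2.343734 = -0.672581
denominator = 1 − 2.548154 = -1.548154
p = -0.672581 / -1.548154 = 0.4344

p = 0.4344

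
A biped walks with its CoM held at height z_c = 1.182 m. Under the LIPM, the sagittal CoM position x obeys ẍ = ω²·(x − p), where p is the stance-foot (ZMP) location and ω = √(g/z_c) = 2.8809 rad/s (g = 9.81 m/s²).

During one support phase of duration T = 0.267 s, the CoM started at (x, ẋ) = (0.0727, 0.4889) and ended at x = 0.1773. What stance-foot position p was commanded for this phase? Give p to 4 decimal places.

ωT = 2.8809·0.267 = 0.769200; cosh(ωT) = 1.310712, sinh(ωT) = 0.847328
x(T) = p + (x₀−p)·cosh(ωT) + (ẋ₀/ω)·sinh(ωT) ⇒ p·(1 − cosh) = x(T) − x₀·cosh − (ẋ₀/ω)·sinh
numerator   = 0.1773 − (0.0727)·1.310712 − (0.4889/2.8809)·0.847328 = -0.061784
denominator = 1 − 1.310712 = -0.310712
p = -0.061784 / -0.310712 = 0.1988

p = 0.1988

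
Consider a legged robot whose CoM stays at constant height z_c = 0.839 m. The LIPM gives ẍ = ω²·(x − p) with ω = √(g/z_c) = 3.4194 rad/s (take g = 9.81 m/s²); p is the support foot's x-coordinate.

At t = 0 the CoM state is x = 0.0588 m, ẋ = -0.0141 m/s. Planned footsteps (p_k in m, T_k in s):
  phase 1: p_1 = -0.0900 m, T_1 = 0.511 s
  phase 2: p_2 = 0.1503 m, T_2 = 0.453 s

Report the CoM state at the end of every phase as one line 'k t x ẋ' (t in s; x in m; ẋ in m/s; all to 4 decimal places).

phase 1: p=-0.0900, T=0.511, ωT=1.747313, cosh=2.956702, sinh=2.782461; start (x,ẋ)=(0.058800, -0.014100) → end (x,ẋ)=(0.338484, 1.374045)
phase 2: p=0.1503, T=0.453, ωT=1.548988, cosh=2.459584, sinh=2.247121; start (x,ẋ)=(0.338484, 1.374045) → end (x,ẋ)=(1.516133, 4.825547)

1 0.5110 0.3385 1.3740
2 0.9640 1.5161 4.8255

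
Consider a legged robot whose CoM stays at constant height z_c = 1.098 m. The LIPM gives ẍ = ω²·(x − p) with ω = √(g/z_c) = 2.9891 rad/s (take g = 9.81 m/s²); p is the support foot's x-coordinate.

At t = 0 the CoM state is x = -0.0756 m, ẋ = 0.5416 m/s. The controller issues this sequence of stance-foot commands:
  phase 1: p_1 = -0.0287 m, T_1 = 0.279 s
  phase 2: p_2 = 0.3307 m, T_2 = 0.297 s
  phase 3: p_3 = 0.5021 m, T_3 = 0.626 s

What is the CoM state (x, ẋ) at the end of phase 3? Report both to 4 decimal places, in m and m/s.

phase 1: p=-0.0287, T=0.279, ωT=0.833959, cosh=1.368371, sinh=0.934045; start (x,ẋ)=(-0.075600, 0.541600) → end (x,ẋ)=(0.076365, 0.610167)
phase 2: p=0.3307, T=0.297, ωT=0.887763, cosh=1.420632, sinh=1.009056; start (x,ẋ)=(0.076365, 0.610167) → end (x,ẋ)=(0.175362, 0.099704)
phase 3: p=0.5021, T=0.626, ωT=1.871177, cosh=3.324939, sinh=3.170996; start (x,ẋ)=(0.175362, 0.099704) → end (x,ẋ)=(-0.478512, -2.765450)

x = -0.4785, ẋ = -2.7654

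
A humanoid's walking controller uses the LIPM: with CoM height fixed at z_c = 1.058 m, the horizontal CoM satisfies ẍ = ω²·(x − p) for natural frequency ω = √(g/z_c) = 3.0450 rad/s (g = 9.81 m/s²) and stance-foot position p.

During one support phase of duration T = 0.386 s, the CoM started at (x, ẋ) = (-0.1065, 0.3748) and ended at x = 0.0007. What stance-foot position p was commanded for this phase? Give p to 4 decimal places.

p = -0.0120

ωT = 3.0450·0.386 = 1.175370; cosh(ωT) = 1.774023, sinh(ωT) = 1.465318
x(T) = p + (x₀−p)·cosh(ωT) + (ẋ₀/ω)·sinh(ωT) ⇒ p·(1 − cosh) = x(T) − x₀·cosh − (ẋ₀/ω)·sinh
numerator   = 0.0007 − (-0.1065)·1.774023 − (0.3748/3.0450)·1.465318 = 0.009272
denominator = 1 − 1.774023 = -0.774023
p = 0.009272 / -0.774023 = -0.0120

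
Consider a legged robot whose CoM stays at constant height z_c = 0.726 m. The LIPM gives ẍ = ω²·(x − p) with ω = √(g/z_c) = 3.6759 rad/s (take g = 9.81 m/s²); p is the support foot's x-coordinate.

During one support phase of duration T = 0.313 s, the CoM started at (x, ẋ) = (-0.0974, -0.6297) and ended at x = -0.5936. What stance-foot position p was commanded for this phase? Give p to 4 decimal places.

p = 0.2448

ωT = 3.6759·0.313 = 1.150557; cosh(ωT) = 1.738206, sinh(ωT) = 1.421746
x(T) = p + (x₀−p)·cosh(ωT) + (ẋ₀/ω)·sinh(ωT) ⇒ p·(1 − cosh) = x(T) − x₀·cosh − (ẋ₀/ω)·sinh
numerator   = -0.5936 − (-0.0974)·1.738206 − (-0.6297/3.6759)·1.421746 = -0.180747
denominator = 1 − 1.738206 = -0.738206
p = -0.180747 / -0.738206 = 0.2448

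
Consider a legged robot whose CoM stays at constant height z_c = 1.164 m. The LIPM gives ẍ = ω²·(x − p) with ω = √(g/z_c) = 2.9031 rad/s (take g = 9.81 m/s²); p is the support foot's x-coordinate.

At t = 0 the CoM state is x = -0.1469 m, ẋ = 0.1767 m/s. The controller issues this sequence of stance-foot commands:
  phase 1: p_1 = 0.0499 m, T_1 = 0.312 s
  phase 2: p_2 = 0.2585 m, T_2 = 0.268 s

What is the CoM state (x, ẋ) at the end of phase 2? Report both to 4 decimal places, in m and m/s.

x = -0.4065, ẋ = -1.5135

phase 1: p=0.0499, T=0.312, ωT=0.905767, cosh=1.439030, sinh=1.034799; start (x,ẋ)=(-0.146900, 0.176700) → end (x,ẋ)=(-0.170317, -0.336935)
phase 2: p=0.2585, T=0.268, ωT=0.778031, cosh=1.318245, sinh=0.858936; start (x,ẋ)=(-0.170317, -0.336935) → end (x,ẋ)=(-0.406475, -1.513451)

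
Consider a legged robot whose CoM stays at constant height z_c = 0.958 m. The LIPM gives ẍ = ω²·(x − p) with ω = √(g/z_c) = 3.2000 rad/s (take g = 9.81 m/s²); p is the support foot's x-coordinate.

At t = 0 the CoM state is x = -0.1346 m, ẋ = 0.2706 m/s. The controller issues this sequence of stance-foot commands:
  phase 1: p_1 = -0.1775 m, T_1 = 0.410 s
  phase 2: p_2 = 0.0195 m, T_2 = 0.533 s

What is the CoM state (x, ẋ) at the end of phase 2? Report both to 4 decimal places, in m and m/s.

x = 0.7612, ẋ = 2.4944

phase 1: p=-0.1775, T=0.410, ωT=1.312000, cosh=1.991437, sinh=1.722156; start (x,ẋ)=(-0.134600, 0.270600) → end (x,ẋ)=(0.053562, 0.775301)
phase 2: p=0.0195, T=0.533, ωT=1.705600, cosh=2.843175, sinh=2.661512; start (x,ẋ)=(0.053562, 0.775301) → end (x,ẋ)=(0.761181, 2.494420)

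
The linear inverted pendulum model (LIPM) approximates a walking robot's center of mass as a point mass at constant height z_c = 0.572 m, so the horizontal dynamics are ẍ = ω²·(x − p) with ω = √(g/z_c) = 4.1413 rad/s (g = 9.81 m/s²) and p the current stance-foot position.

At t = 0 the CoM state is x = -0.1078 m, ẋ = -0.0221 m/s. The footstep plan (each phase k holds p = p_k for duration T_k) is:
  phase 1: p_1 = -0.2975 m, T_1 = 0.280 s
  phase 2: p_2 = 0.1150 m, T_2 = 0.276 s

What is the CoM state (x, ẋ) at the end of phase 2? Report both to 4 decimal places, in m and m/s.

phase 1: p=-0.2975, T=0.280, ωT=1.159564, cosh=1.751083, sinh=1.437460; start (x,ẋ)=(-0.107800, -0.022100) → end (x,ẋ)=(0.027009, 1.090576)
phase 2: p=0.1150, T=0.276, ωT=1.142999, cosh=1.727510, sinh=1.408649; start (x,ẋ)=(0.027009, 1.090576) → end (x,ẋ)=(0.333951, 1.370676)

x = 0.3340, ẋ = 1.3707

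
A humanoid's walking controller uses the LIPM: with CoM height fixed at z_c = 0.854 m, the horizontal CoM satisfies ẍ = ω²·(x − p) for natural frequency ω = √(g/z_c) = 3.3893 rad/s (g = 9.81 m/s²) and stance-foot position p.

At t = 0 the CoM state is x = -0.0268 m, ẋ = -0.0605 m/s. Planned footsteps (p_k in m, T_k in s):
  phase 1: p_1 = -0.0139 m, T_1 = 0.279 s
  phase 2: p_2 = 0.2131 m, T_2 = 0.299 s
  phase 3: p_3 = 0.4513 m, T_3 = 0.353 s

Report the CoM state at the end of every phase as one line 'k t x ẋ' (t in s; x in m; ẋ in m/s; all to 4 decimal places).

phase 1: p=-0.0139, T=0.279, ωT=0.945615, cosh=1.481418, sinh=1.092977; start (x,ẋ)=(-0.026800, -0.060500) → end (x,ẋ)=(-0.052520, -0.137413)
phase 2: p=0.2131, T=0.299, ωT=1.013401, cosh=1.558968, sinh=1.195986; start (x,ẋ)=(-0.052520, -0.137413) → end (x,ẋ)=(-0.249483, -1.290929)
phase 3: p=0.4513, T=0.353, ωT=1.196423, cosh=1.805268, sinh=1.502994; start (x,ẋ)=(-0.249483, -1.290929) → end (x,ẋ)=(-1.386266, -5.900326)

1 0.2790 -0.0525 -0.1374
2 0.5780 -0.2495 -1.2909
3 0.9310 -1.3863 -5.9003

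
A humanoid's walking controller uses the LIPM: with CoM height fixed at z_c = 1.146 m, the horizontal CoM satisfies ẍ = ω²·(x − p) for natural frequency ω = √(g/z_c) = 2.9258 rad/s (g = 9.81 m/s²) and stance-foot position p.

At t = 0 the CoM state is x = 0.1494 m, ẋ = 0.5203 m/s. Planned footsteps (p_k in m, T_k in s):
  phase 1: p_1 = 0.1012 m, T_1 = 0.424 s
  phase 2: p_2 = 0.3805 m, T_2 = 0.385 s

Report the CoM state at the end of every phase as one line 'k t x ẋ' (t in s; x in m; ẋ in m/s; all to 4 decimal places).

phase 1: p=0.1012, T=0.424, ωT=1.240539, cosh=1.873353, sinh=1.584125; start (x,ẋ)=(0.149400, 0.520300) → end (x,ẋ)=(0.473203, 1.198104)
phase 2: p=0.3805, T=0.385, ωT=1.126433, cosh=1.704411, sinh=1.380223; start (x,ẋ)=(0.473203, 1.198104) → end (x,ẋ)=(1.103701, 2.416421)

1 0.4240 0.4732 1.1981
2 0.8090 1.1037 2.4164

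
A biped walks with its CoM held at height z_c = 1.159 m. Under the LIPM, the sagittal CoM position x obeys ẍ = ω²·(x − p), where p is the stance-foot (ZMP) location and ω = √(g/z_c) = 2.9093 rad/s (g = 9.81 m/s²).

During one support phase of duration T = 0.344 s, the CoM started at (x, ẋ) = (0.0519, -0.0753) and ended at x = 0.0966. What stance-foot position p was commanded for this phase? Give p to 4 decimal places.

ωT = 2.9093·0.344 = 1.000799; cosh(ωT) = 1.544020, sinh(ωT) = 1.176435
x(T) = p + (x₀−p)·cosh(ωT) + (ẋ₀/ω)·sinh(ωT) ⇒ p·(1 − cosh) = x(T) − x₀·cosh − (ẋ₀/ω)·sinh
numerator   = 0.0966 − (0.0519)·1.544020 − (-0.0753/2.9093)·1.176435 = 0.046914
denominator = 1 − 1.544020 = -0.544020
p = 0.046914 / -0.544020 = -0.0862

p = -0.0862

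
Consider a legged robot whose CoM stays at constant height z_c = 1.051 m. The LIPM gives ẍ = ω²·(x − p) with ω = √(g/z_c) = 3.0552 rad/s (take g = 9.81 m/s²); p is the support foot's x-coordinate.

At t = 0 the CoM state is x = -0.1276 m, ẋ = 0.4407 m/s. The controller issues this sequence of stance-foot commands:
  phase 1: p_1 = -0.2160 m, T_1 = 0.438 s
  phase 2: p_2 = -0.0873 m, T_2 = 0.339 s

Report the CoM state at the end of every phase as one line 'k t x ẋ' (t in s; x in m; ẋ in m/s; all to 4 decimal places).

phase 1: p=-0.2160, T=0.438, ωT=1.338178, cosh=2.037207, sinh=1.774883; start (x,ẋ)=(-0.127600, 0.440700) → end (x,ẋ)=(0.220109, 1.377157)
phase 2: p=-0.0873, T=0.339, ωT=1.035713, cosh=1.586043, sinh=1.231070; start (x,ẋ)=(0.220109, 1.377157) → end (x,ẋ)=(0.955179, 3.340446)

1 0.4380 0.2201 1.3772
2 0.7770 0.9552 3.3404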